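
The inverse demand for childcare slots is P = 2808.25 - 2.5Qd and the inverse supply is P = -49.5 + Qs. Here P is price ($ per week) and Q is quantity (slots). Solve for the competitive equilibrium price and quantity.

Solving each curve for Q: Qd = 1123.3 - 0.4P and Qs = 49.5 + P.
Set Qd = Qs: 1123.3 - 0.4P = 49.5 + P, so 1073.8 = 1.4P and P* = 767.
Substitute back: Q* = 1123.3 - 0.4(767) = 816.5.

P* = 767, Q* = 816.5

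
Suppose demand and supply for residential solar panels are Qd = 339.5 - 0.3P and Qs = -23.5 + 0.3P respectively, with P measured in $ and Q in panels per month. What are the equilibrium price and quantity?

The market clears where 339.5 - 0.3P = -23.5 + 0.3P. Rearranging, 0.6P = 363, hence P* = 605.
Then Q* = 339.5 - 0.3(605) = 158.

P* = 605, Q* = 158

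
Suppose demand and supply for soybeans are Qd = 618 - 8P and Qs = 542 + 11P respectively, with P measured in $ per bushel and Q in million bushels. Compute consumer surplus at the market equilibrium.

Equating demand and supply, 618 - 8P = 542 + 11P gives 19P = 76, so P* = 4.
From the demand curve, Q* = 618 - 8(4) = 586.
Demand choke price (Qd = 0): P = 618/8 = 77.25. Consumer surplus = ½ × (77.25 - 4) × 586 = 21462.25.

Consumer surplus = 21462.25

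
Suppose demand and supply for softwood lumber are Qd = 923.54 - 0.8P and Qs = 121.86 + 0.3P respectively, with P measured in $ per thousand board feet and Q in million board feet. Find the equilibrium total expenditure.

Total expenditure = 248156.4

Equating demand and supply, 923.54 - 0.8P = 121.86 + 0.3P gives 1.1P = 801.68, so P* = 728.8.
From the demand curve, Q* = 923.54 - 0.8(728.8) = 340.5.
Total expenditure = P* × Q* = 728.8 × 340.5 = 248156.4.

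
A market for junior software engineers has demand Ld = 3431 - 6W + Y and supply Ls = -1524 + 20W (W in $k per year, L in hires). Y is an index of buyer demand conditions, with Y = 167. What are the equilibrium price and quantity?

With Y = 167, demand is Ld = 3598 - 6W.
At equilibrium Ld = Ls, so 3598 - 6W = -1524 + 20W; collecting terms, 5122 = 26W and W* = 197.
From the demand curve, L* = 3598 - 6(197) = 2416.

W* = 197, L* = 2416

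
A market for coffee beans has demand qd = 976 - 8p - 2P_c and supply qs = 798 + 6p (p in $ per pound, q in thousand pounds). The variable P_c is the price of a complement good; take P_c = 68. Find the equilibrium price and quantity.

p* = 3, q* = 816

With P_c = 68, demand is qd = 840 - 8p.
Equating demand and supply, 840 - 8p = 798 + 6p gives 14p = 42, so p* = 3.
Then q* = 840 - 8(3) = 816.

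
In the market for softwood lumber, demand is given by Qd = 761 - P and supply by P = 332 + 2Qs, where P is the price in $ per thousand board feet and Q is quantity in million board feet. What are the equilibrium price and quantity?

In direct form, Qs = -166 + 0.5P.
Set Qd = Qs: 761 - P = -166 + 0.5P, so 927 = 1.5P and P* = 618.
From the demand curve, Q* = 761 - 618 = 143.

P* = 618, Q* = 143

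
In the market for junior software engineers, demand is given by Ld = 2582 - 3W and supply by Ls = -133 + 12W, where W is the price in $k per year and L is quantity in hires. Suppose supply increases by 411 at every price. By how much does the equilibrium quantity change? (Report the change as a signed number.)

ΔL = 82.2

At equilibrium Ld = Ls, so 2582 - 3W = -133 + 12W; collecting terms, 2715 = 15W and W* = 181.
Substitute back: L* = 2582 - 3(181) = 2039.
After the shift, supply is Ls = 278 + 12W.
New equilibrium: 2304 = 15W, so W = 153.6 and L = 2121.2.
ΔL = 2121.2 - 2039 = 82.2.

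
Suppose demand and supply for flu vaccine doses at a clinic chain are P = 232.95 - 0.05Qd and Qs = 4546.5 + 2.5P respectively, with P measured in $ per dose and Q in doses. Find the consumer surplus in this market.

Consumer surplus = 519612.025

Solving each curve for Q: Qd = 4659 - 20P.
Equating demand and supply, 4659 - 20P = 4546.5 + 2.5P gives 22.5P = 112.5, so P* = 5.
Then Q* = 4659 - 20(5) = 4559.
Demand choke price (Qd = 0): P = 4659/20 = 232.95. Consumer surplus = ½ × (232.95 - 5) × 4559 = 519612.025.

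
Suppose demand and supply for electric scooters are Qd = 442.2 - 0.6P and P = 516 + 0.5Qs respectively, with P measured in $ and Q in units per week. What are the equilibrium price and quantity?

P* = 567, Q* = 102

In direct form, Qs = -1032 + 2P.
The market clears where 442.2 - 0.6P = -1032 + 2P. Rearranging, 2.6P = 1474.2, hence P* = 567.
Then Q* = 442.2 - 0.6(567) = 102.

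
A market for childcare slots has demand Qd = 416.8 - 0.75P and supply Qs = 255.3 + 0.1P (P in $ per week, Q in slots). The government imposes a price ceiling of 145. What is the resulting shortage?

At P = 145: Qd = 308.05 and Qs = 269.8.
Shortage = Qd - Qs = 308.05 - 269.8 = 38.25.

Shortage = 38.25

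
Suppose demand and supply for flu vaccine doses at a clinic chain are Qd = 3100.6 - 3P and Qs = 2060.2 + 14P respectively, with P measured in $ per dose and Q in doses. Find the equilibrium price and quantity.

Equating demand and supply, 3100.6 - 3P = 2060.2 + 14P gives 17P = 1040.4, so P* = 61.2.
Plugging P* into demand: Q* = 3100.6 - 3(61.2) = 2917.

P* = 61.2, Q* = 2917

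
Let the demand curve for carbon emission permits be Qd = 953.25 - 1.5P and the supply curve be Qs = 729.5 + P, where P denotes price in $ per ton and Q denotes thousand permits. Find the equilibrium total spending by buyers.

The market clears where 953.25 - 1.5P = 729.5 + P. Rearranging, 2.5P = 223.75, hence P* = 89.5.
Plugging P* into demand: Q* = 953.25 - 1.5(89.5) = 819.
Total spending by buyers = P* × Q* = 89.5 × 819 = 73300.5.

Total spending by buyers = 73300.5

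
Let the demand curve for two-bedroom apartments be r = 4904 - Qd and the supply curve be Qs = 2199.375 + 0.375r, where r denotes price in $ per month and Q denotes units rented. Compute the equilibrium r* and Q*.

Rewriting in direct form: Qd = 4904 - r.
Set Qd = Qs: 4904 - r = 2199.375 + 0.375r, so 2704.625 = 1.375r and r* = 1967.
Then Q* = 4904 - 1967 = 2937.

r* = 1967, Q* = 2937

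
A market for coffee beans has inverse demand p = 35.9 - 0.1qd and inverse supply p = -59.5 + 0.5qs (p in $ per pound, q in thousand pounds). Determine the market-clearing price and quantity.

p* = 20, q* = 159

In direct form, qd = 359 - 10p and qs = 119 + 2p.
At equilibrium qd = qs, so 359 - 10p = 119 + 2p; collecting terms, 240 = 12p and p* = 20.
Then q* = 359 - 10(20) = 159.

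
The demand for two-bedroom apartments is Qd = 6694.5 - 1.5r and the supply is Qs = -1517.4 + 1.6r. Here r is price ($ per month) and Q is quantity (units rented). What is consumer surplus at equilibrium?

Consumer surplus = 2467947

Set Qd = Qs: 6694.5 - 1.5r = -1517.4 + 1.6r, so 8211.9 = 3.1r and r* = 2649.
From the demand curve, Q* = 6694.5 - 1.5(2649) = 2721.
Demand choke price (Qd = 0): r = 6694.5/1.5 = 4463. Consumer surplus = ½ × (4463 - 2649) × 2721 = 2467947.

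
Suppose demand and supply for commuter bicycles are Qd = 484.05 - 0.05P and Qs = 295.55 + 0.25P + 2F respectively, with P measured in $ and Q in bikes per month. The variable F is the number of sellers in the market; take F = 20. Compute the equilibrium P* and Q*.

With F = 20, supply is Qs = 335.55 + 0.25P.
Equating demand and supply, 484.05 - 0.05P = 335.55 + 0.25P gives 0.3P = 148.5, so P* = 495.
Plugging P* into demand: Q* = 484.05 - 0.05(495) = 459.3.

P* = 495, Q* = 459.3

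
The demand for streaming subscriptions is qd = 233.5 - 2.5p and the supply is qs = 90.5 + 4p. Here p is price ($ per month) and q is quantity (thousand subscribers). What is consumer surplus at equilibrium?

Consumer surplus = 6372.45

At equilibrium qd = qs, so 233.5 - 2.5p = 90.5 + 4p; collecting terms, 143 = 6.5p and p* = 22.
From the demand curve, q* = 233.5 - 2.5(22) = 178.5.
Demand choke price (qd = 0): p = 233.5/2.5 = 93.4. Consumer surplus = ½ × (93.4 - 22) × 178.5 = 6372.45.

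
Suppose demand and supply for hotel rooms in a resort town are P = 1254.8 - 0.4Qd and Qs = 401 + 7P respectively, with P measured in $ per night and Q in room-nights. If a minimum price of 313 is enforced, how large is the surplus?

Surplus = 237.5

Rewriting in direct form: Qd = 3137 - 2.5P.
With P fixed at 313, quantity demanded is 2354.5 and quantity supplied is 2592.
Surplus = Qs - Qd = 2592 - 2354.5 = 237.5.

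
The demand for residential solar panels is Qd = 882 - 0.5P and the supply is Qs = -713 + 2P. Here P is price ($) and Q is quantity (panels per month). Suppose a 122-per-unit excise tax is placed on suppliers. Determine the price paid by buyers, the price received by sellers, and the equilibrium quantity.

P_b = 735.6, P_s = 613.6, Q = 514.2

With a tax of 122 on suppliers, they supply based on the net price P_s = P_b - 122, so Qs = -957 + 2P_b.
Market clearing requires 882 - 0.5P_b = -957 + 2P_b; hence 1839 = 2.5P_b and P_b = 735.6.
Then P_s = 735.6 - 122 = 613.6 and Q = 882 - 0.5(735.6) = 514.2.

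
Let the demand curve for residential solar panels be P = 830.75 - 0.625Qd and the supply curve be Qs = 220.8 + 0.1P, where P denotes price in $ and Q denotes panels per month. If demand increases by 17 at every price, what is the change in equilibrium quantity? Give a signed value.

In direct form, Qd = 1329.2 - 1.6P.
Equating demand and supply, 1329.2 - 1.6P = 220.8 + 0.1P gives 1.7P = 1108.4, so P* = 652.
From the demand curve, Q* = 1329.2 - 1.6(652) = 286.
After the shift, demand is Qd = 1346.2 - 1.6P.
Re-solving, 1.7P = 1125.4 gives P = 662 and Q = 287.
ΔQ = 287 - 286 = 1.

ΔQ = 1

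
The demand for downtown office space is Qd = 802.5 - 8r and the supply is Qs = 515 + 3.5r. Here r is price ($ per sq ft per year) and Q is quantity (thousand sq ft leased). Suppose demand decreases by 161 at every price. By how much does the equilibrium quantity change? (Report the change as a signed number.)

The market clears where 802.5 - 8r = 515 + 3.5r. Rearranging, 11.5r = 287.5, hence r* = 25.
Then Q* = 802.5 - 8(25) = 602.5.
After the shift, demand is Qd = 641.5 - 8r.
Re-solving, 11.5r = 126.5 gives r = 11 and Q = 553.5.
ΔQ = 553.5 - 602.5 = -49.

ΔQ = -49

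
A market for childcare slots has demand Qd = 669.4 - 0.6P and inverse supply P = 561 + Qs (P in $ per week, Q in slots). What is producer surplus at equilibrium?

Solving each curve for Q: Qs = -561 + P.
The market clears where 669.4 - 0.6P = -561 + P. Rearranging, 1.6P = 1230.4, hence P* = 769.
From the demand curve, Q* = 669.4 - 0.6(769) = 208.
Supply choke price (Qs = 0): P = 561. Producer surplus = ½ × (769 - 561) × 208 = 21632.

Producer surplus = 21632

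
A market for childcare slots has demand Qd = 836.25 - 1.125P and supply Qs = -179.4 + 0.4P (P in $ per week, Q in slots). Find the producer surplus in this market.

Set Qd = Qs: 836.25 - 1.125P = -179.4 + 0.4P, so 1015.65 = 1.525P and P* = 666.
Plugging P* into demand: Q* = 836.25 - 1.125(666) = 87.
Supply choke price (Qs = 0): P = 448.5. Producer surplus = ½ × (666 - 448.5) × 87 = 9461.25.

Producer surplus = 9461.25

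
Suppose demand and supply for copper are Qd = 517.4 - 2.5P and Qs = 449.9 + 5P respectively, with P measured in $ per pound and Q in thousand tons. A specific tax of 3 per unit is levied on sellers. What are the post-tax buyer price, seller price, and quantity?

P_b = 11, P_s = 8, Q = 489.9

With a tax of 3 on sellers, they supply based on the net price P_s = P_b - 3, so Qs = 434.9 + 5P_b.
Market clearing requires 517.4 - 2.5P_b = 434.9 + 5P_b; hence 82.5 = 7.5P_b and P_b = 11.
So P_s = 8 and the quantity traded is Q = 517.4 - 2.5(11) = 489.9.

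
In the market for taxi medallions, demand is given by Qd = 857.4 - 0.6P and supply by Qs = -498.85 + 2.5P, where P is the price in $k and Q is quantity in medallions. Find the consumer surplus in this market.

Set Qd = Qs: 857.4 - 0.6P = -498.85 + 2.5P, so 1356.25 = 3.1P and P* = 437.5.
From the demand curve, Q* = 857.4 - 0.6(437.5) = 594.9.
Demand choke price (Qd = 0): P = 857.4/0.6 = 1429. Consumer surplus = ½ × (1429 - 437.5) × 594.9 = 294921.675.

Consumer surplus = 294921.675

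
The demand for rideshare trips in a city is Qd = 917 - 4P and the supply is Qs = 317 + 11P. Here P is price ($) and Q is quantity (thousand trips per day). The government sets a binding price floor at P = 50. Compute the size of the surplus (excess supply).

Surplus = 150

At P = 50: Qd = 717 and Qs = 867.
Surplus = Qs - Qd = 867 - 717 = 150.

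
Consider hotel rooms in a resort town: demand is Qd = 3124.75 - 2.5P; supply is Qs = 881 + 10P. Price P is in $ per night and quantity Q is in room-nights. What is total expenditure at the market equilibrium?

Total expenditure = 480342

Equating demand and supply, 3124.75 - 2.5P = 881 + 10P gives 12.5P = 2243.75, so P* = 179.5.
Substitute back: Q* = 3124.75 - 2.5(179.5) = 2676.
Total expenditure = P* × Q* = 179.5 × 2676 = 480342.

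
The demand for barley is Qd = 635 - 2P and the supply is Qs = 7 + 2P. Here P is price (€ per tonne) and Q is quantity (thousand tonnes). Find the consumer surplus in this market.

Consumer surplus = 25760.25

Equating demand and supply, 635 - 2P = 7 + 2P gives 4P = 628, so P* = 157.
Then Q* = 635 - 2(157) = 321.
Demand choke price (Qd = 0): P = 635/2 = 317.5. Consumer surplus = ½ × (317.5 - 157) × 321 = 25760.25.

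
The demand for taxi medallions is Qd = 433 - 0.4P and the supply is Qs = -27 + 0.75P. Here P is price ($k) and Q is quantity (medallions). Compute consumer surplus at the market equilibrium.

Equating demand and supply, 433 - 0.4P = -27 + 0.75P gives 1.15P = 460, so P* = 400.
Then Q* = 433 - 0.4(400) = 273.
Demand choke price (Qd = 0): P = 433/0.4 = 1082.5. Consumer surplus = ½ × (1082.5 - 400) × 273 = 93161.25.

Consumer surplus = 93161.25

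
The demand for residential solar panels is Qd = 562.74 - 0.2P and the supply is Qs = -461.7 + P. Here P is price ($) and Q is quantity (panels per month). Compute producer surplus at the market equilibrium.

The market clears where 562.74 - 0.2P = -461.7 + P. Rearranging, 1.2P = 1024.44, hence P* = 853.7.
Then Q* = 562.74 - 0.2(853.7) = 392.
Supply choke price (Qs = 0): P = 461.7. Producer surplus = ½ × (853.7 - 461.7) × 392 = 76832.

Producer surplus = 76832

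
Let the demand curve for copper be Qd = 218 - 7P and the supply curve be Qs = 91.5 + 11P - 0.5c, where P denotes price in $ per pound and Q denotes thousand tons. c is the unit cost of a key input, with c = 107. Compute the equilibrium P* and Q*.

P* = 10, Q* = 148

With c = 107, supply is Qs = 38 + 11P.
At equilibrium Qd = Qs, so 218 - 7P = 38 + 11P; collecting terms, 180 = 18P and P* = 10.
Plugging P* into demand: Q* = 218 - 7(10) = 148.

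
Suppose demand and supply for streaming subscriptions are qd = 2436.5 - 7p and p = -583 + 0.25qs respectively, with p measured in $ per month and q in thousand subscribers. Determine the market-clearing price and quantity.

Inverting to quantity form: qs = 2332 + 4p.
At equilibrium qd = qs, so 2436.5 - 7p = 2332 + 4p; collecting terms, 104.5 = 11p and p* = 9.5.
Then q* = 2436.5 - 7(9.5) = 2370.

p* = 9.5, q* = 2370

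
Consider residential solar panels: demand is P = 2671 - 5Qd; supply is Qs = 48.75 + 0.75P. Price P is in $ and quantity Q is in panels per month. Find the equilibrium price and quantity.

Solving each curve for Q: Qd = 534.2 - 0.2P.
The market clears where 534.2 - 0.2P = 48.75 + 0.75P. Rearranging, 0.95P = 485.45, hence P* = 511.
From the demand curve, Q* = 534.2 - 0.2(511) = 432.

P* = 511, Q* = 432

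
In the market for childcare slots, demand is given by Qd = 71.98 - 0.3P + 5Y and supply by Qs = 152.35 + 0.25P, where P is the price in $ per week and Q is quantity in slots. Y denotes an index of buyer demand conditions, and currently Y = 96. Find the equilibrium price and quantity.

P* = 726.6, Q* = 334

With Y = 96, demand is Qd = 551.98 - 0.3P.
The market clears where 551.98 - 0.3P = 152.35 + 0.25P. Rearranging, 0.55P = 399.63, hence P* = 726.6.
Plugging P* into demand: Q* = 551.98 - 0.3(726.6) = 334.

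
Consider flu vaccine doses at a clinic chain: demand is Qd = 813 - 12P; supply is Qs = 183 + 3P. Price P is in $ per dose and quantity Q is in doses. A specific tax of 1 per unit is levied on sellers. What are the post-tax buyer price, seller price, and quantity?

P_b = 42.2, P_s = 41.2, Q = 306.6

Sellers keep P_s = P_b - 1 per unit, so supply in terms of the buyer price is Qs = 180 + 3P_b.
Equate demand and the shifted supply: 813 - 12P_b = 180 + 3P_b, giving 15P_b = 633, so P_b = 42.2.
Then P_s = 42.2 - 1 = 41.2 and Q = 813 - 12(42.2) = 306.6.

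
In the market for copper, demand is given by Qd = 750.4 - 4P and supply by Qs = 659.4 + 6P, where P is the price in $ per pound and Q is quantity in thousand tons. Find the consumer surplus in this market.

Consumer surplus = 63724.5

The market clears where 750.4 - 4P = 659.4 + 6P. Rearranging, 10P = 91, hence P* = 9.1.
Then Q* = 750.4 - 4(9.1) = 714.
Demand choke price (Qd = 0): P = 750.4/4 = 187.6. Consumer surplus = ½ × (187.6 - 9.1) × 714 = 63724.5.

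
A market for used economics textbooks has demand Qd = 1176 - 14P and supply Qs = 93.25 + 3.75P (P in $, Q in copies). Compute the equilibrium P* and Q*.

The market clears where 1176 - 14P = 93.25 + 3.75P. Rearranging, 17.75P = 1082.75, hence P* = 61.
Then Q* = 1176 - 14(61) = 322.

P* = 61, Q* = 322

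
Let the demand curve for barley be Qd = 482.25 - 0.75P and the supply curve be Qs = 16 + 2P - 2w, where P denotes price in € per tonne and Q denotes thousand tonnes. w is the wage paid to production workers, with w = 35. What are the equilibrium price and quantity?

P* = 195, Q* = 336

With w = 35, supply is Qs = -54 + 2P.
At equilibrium Qd = Qs, so 482.25 - 0.75P = -54 + 2P; collecting terms, 536.25 = 2.75P and P* = 195.
From the demand curve, Q* = 482.25 - 0.75(195) = 336.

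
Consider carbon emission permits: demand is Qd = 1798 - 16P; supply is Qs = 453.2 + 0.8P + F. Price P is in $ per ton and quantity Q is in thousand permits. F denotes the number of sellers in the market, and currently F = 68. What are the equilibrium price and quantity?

With F = 68, supply is Qs = 521.2 + 0.8P.
The market clears where 1798 - 16P = 521.2 + 0.8P. Rearranging, 16.8P = 1276.8, hence P* = 76.
Then Q* = 1798 - 16(76) = 582.

P* = 76, Q* = 582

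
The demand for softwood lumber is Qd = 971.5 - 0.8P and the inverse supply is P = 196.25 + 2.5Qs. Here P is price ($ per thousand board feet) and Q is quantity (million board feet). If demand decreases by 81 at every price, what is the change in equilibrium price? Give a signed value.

Rewriting in direct form: Qs = -78.5 + 0.4P.
Set Qd = Qs: 971.5 - 0.8P = -78.5 + 0.4P, so 1050 = 1.2P and P* = 875.
Substitute back: Q* = 971.5 - 0.8(875) = 271.5.
After the shift, demand is Qd = 890.5 - 0.8P.
The new intersection has 969 = 1.2P, i.e. P = 807.5, Q = 244.5.
ΔP = 807.5 - 875 = -67.5.

ΔP = -67.5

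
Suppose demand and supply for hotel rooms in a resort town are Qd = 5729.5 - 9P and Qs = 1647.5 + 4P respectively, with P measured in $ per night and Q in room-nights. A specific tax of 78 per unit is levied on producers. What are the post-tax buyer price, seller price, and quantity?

With a tax of 78 on producers, they supply based on the net price P_s = P_b - 78, so Qs = 1335.5 + 4P_b.
Equate demand and the shifted supply: 5729.5 - 9P_b = 1335.5 + 4P_b, giving 13P_b = 4394, so P_b = 338.
So P_s = 260 and the quantity traded is Q = 5729.5 - 9(338) = 2687.5.

P_b = 338, P_s = 260, Q = 2687.5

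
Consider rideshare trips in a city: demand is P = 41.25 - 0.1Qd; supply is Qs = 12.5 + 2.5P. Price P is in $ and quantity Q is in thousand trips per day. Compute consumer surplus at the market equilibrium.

Consumer surplus = 427.8125

Inverting to quantity form: Qd = 412.5 - 10P.
At equilibrium Qd = Qs, so 412.5 - 10P = 12.5 + 2.5P; collecting terms, 400 = 12.5P and P* = 32.
Substitute back: Q* = 412.5 - 10(32) = 92.5.
Demand choke price (Qd = 0): P = 412.5/10 = 41.25. Consumer surplus = ½ × (41.25 - 32) × 92.5 = 427.8125.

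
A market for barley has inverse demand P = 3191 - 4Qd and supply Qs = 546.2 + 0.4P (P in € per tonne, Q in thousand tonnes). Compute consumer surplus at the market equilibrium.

Solving each curve for Q: Qd = 797.75 - 0.25P.
The market clears where 797.75 - 0.25P = 546.2 + 0.4P. Rearranging, 0.65P = 251.55, hence P* = 387.
Then Q* = 797.75 - 0.25(387) = 701.
Demand choke price (Qd = 0): P = 797.75/0.25 = 3191. Consumer surplus = ½ × (3191 - 387) × 701 = 982802.

Consumer surplus = 982802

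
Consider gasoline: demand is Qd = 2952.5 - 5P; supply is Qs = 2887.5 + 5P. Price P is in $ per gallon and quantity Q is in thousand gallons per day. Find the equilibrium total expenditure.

Set Qd = Qs: 2952.5 - 5P = 2887.5 + 5P, so 65 = 10P and P* = 6.5.
From the demand curve, Q* = 2952.5 - 5(6.5) = 2920.
Total expenditure = P* × Q* = 6.5 × 2920 = 18980.

Total expenditure = 18980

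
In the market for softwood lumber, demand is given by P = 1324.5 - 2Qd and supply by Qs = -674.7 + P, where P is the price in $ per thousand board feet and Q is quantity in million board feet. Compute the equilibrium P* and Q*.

Solving each curve for Q: Qd = 662.25 - 0.5P.
At equilibrium Qd = Qs, so 662.25 - 0.5P = -674.7 + P; collecting terms, 1336.95 = 1.5P and P* = 891.3.
Substitute back: Q* = 662.25 - 0.5(891.3) = 216.6.

P* = 891.3, Q* = 216.6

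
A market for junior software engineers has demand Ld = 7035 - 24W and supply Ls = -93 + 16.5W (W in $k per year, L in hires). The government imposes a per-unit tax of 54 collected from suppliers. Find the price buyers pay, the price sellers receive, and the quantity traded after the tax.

W_b = 198, W_s = 144, L = 2283

With a tax of 54 on suppliers, they supply based on the net price W_s = W_b - 54, so Ls = -984 + 16.5W_b.
Market clearing requires 7035 - 24W_b = -984 + 16.5W_b; hence 8019 = 40.5W_b and W_b = 198.
Then W_s = 198 - 54 = 144 and L = 7035 - 24(198) = 2283.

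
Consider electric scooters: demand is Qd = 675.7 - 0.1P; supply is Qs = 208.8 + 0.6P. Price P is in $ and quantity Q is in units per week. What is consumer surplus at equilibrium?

Consumer surplus = 1854405

Set Qd = Qs: 675.7 - 0.1P = 208.8 + 0.6P, so 466.9 = 0.7P and P* = 667.
From the demand curve, Q* = 675.7 - 0.1(667) = 609.
Demand choke price (Qd = 0): P = 675.7/0.1 = 6757. Consumer surplus = ½ × (6757 - 667) × 609 = 1854405.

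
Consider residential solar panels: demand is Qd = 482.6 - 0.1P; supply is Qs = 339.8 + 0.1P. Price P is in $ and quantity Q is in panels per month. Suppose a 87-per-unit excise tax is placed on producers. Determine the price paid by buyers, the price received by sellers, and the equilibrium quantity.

The tax drives a wedge P_b - P_s = 87. Substituting P_s = P_b - 87 into supply: Qs = 331.1 + 0.1P_b.
Set Qd = Qs: 482.6 - 0.1P_b = 331.1 + 0.1P_b, so 151.5 = 0.2P_b and P_b = 757.5.
So P_s = 670.5 and the quantity traded is Q = 482.6 - 0.1(757.5) = 406.85.

P_b = 757.5, P_s = 670.5, Q = 406.85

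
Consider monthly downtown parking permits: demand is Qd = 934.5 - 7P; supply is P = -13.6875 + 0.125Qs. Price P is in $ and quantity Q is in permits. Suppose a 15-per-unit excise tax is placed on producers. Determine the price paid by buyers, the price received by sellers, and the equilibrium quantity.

P_b = 63, P_s = 48, Q = 493.5

Solving each curve for Q: Qs = 109.5 + 8P.
Producers keep P_s = P_b - 15 per unit, so supply in terms of the buyer price is Qs = -10.5 + 8P_b.
Market clearing requires 934.5 - 7P_b = -10.5 + 8P_b; hence 945 = 15P_b and P_b = 63.
Then P_s = 63 - 15 = 48 and Q = 934.5 - 7(63) = 493.5.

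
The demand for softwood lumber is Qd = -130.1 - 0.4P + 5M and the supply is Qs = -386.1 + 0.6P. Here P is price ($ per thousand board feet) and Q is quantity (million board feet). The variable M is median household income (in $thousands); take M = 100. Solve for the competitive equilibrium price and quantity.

P* = 756, Q* = 67.5

With M = 100, demand is Qd = 369.9 - 0.4P.
At equilibrium Qd = Qs, so 369.9 - 0.4P = -386.1 + 0.6P; collecting terms, 756 = P and P* = 756.
Substitute back: Q* = 369.9 - 0.4(756) = 67.5.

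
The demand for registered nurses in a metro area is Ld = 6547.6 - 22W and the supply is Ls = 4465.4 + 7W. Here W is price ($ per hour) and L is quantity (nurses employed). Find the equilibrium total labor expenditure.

Set Ld = Ls: 6547.6 - 22W = 4465.4 + 7W, so 2082.2 = 29W and W* = 71.8.
From the demand curve, L* = 6547.6 - 22(71.8) = 4968.
Total labor expenditure = W* × L* = 71.8 × 4968 = 356702.4.

Total labor expenditure = 356702.4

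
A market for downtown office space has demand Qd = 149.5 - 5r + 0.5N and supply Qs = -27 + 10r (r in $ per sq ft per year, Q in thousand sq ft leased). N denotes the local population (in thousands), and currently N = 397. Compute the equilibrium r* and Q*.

With N = 397, demand is Qd = 348 - 5r.
Equating demand and supply, 348 - 5r = -27 + 10r gives 15r = 375, so r* = 25.
From the demand curve, Q* = 348 - 5(25) = 223.

r* = 25, Q* = 223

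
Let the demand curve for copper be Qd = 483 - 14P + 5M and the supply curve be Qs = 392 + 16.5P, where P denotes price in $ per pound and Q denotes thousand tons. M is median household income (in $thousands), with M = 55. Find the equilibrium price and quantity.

P* = 12, Q* = 590

With M = 55, demand is Qd = 758 - 14P.
At equilibrium Qd = Qs, so 758 - 14P = 392 + 16.5P; collecting terms, 366 = 30.5P and P* = 12.
Then Q* = 758 - 14(12) = 590.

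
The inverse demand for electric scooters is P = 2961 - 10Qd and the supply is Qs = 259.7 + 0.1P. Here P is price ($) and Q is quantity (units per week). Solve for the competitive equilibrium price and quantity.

P* = 182, Q* = 277.9

Inverting to quantity form: Qd = 296.1 - 0.1P.
At equilibrium Qd = Qs, so 296.1 - 0.1P = 259.7 + 0.1P; collecting terms, 36.4 = 0.2P and P* = 182.
Then Q* = 296.1 - 0.1(182) = 277.9.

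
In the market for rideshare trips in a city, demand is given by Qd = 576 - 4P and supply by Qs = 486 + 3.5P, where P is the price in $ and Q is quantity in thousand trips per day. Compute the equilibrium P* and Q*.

Equating demand and supply, 576 - 4P = 486 + 3.5P gives 7.5P = 90, so P* = 12.
Plugging P* into demand: Q* = 576 - 4(12) = 528.

P* = 12, Q* = 528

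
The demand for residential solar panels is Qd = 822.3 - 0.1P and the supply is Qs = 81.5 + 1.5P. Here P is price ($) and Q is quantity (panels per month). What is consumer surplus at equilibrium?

Consumer surplus = 3010880

Set Qd = Qs: 822.3 - 0.1P = 81.5 + 1.5P, so 740.8 = 1.6P and P* = 463.
Then Q* = 822.3 - 0.1(463) = 776.
Demand choke price (Qd = 0): P = 822.3/0.1 = 8223. Consumer surplus = ½ × (8223 - 463) × 776 = 3010880.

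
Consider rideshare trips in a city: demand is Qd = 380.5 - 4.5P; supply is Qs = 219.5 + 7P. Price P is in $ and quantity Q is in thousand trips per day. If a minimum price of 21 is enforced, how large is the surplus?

Surplus = 80.5

At P = 21: Qd = 286 and Qs = 366.5.
Surplus = Qs - Qd = 366.5 - 286 = 80.5.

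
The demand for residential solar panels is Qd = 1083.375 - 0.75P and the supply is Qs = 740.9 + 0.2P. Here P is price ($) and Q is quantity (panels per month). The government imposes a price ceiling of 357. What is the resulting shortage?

Shortage = 3.325

At P = 357: Qd = 815.625 and Qs = 812.3.
Shortage = Qd - Qs = 815.625 - 812.3 = 3.325.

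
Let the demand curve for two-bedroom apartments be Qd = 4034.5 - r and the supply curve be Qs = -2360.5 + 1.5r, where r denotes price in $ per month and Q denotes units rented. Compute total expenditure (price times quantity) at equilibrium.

Total expenditure = 3776887

The market clears where 4034.5 - r = -2360.5 + 1.5r. Rearranging, 2.5r = 6395, hence r* = 2558.
Then Q* = 4034.5 - 2558 = 1476.5.
Total expenditure = r* × Q* = 2558 × 1476.5 = 3776887.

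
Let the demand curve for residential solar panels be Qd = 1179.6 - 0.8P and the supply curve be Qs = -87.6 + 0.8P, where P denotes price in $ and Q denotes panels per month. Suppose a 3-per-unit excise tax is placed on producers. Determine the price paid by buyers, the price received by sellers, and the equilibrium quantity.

P_b = 793.5, P_s = 790.5, Q = 544.8

The tax drives a wedge P_b - P_s = 3. Substituting P_s = P_b - 3 into supply: Qs = -90 + 0.8P_b.
Market clearing requires 1179.6 - 0.8P_b = -90 + 0.8P_b; hence 1269.6 = 1.6P_b and P_b = 793.5.
So P_s = 790.5 and the quantity traded is Q = 1179.6 - 0.8(793.5) = 544.8.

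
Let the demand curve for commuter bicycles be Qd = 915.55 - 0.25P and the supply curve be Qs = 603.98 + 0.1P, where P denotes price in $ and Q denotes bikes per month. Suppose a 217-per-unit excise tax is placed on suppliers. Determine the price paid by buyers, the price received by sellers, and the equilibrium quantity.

With a tax of 217 on suppliers, they supply based on the net price P_s = P_b - 217, so Qs = 582.28 + 0.1P_b.
Equate demand and the shifted supply: 915.55 - 0.25P_b = 582.28 + 0.1P_b, giving 0.35P_b = 333.27, so P_b = 952.2.
Then P_s = 952.2 - 217 = 735.2 and Q = 915.55 - 0.25(952.2) = 677.5.

P_b = 952.2, P_s = 735.2, Q = 677.5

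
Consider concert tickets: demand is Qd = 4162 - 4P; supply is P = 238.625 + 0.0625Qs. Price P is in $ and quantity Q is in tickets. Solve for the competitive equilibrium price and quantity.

P* = 399, Q* = 2566

Inverting to quantity form: Qs = -3818 + 16P.
Equating demand and supply, 4162 - 4P = -3818 + 16P gives 20P = 7980, so P* = 399.
Substitute back: Q* = 4162 - 4(399) = 2566.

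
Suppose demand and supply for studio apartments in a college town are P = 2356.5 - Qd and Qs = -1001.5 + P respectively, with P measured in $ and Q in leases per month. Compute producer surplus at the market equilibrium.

Producer surplus = 229503.125

Rewriting in direct form: Qd = 2356.5 - P.
Equating demand and supply, 2356.5 - P = -1001.5 + P gives 2P = 3358, so P* = 1679.
From the demand curve, Q* = 2356.5 - 1679 = 677.5.
Supply choke price (Qs = 0): P = 1001.5. Producer surplus = ½ × (1679 - 1001.5) × 677.5 = 229503.125.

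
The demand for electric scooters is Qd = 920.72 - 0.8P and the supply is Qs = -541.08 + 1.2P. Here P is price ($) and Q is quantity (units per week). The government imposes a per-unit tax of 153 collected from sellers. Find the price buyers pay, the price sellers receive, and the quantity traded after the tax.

Sellers keep P_s = P_b - 153 per unit, so supply in terms of the buyer price is Qs = -724.68 + 1.2P_b.
Set Qd = Qs: 920.72 - 0.8P_b = -724.68 + 1.2P_b, so 1645.4 = 2P_b and P_b = 822.7.
Then P_s = 822.7 - 153 = 669.7 and Q = 920.72 - 0.8(822.7) = 262.56.

P_b = 822.7, P_s = 669.7, Q = 262.56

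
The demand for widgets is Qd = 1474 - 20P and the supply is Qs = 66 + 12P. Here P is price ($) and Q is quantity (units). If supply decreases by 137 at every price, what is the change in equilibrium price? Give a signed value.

Set Qd = Qs: 1474 - 20P = 66 + 12P, so 1408 = 32P and P* = 44.
Plugging P* into demand: Q* = 1474 - 20(44) = 594.
After the shift, supply is Qs = -71 + 12P.
The new intersection has 1545 = 32P, i.e. P = 48.28125, Q = 508.375.
ΔP = 48.28125 - 44 = 4.28125.

ΔP = 4.28125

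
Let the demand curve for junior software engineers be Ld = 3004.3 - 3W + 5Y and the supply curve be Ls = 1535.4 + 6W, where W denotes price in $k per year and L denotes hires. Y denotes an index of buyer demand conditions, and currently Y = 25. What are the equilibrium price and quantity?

W* = 177.1, L* = 2598

With Y = 25, demand is Ld = 3129.3 - 3W.
The market clears where 3129.3 - 3W = 1535.4 + 6W. Rearranging, 9W = 1593.9, hence W* = 177.1.
Plugging W* into demand: L* = 3129.3 - 3(177.1) = 2598.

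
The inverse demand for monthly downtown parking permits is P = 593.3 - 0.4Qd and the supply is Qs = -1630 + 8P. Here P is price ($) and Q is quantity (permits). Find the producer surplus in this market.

Rewriting in direct form: Qd = 1483.25 - 2.5P.
Equating demand and supply, 1483.25 - 2.5P = -1630 + 8P gives 10.5P = 3113.25, so P* = 296.5.
Substitute back: Q* = 1483.25 - 2.5(296.5) = 742.
Supply choke price (Qs = 0): P = 203.75. Producer surplus = ½ × (296.5 - 203.75) × 742 = 34410.25.

Producer surplus = 34410.25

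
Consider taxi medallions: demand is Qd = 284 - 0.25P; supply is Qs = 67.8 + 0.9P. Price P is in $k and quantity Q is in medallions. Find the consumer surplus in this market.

Consumer surplus = 112338

At equilibrium Qd = Qs, so 284 - 0.25P = 67.8 + 0.9P; collecting terms, 216.2 = 1.15P and P* = 188.
Plugging P* into demand: Q* = 284 - 0.25(188) = 237.
Demand choke price (Qd = 0): P = 284/0.25 = 1136. Consumer surplus = ½ × (1136 - 188) × 237 = 112338.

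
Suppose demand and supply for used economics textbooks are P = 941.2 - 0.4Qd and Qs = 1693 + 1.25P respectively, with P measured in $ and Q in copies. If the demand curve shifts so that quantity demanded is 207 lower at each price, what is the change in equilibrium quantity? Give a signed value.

ΔQ = -69

In direct form, Qd = 2353 - 2.5P.
The market clears where 2353 - 2.5P = 1693 + 1.25P. Rearranging, 3.75P = 660, hence P* = 176.
Plugging P* into demand: Q* = 2353 - 2.5(176) = 1913.
After the shift, demand is Qd = 2146 - 2.5P.
The new intersection has 453 = 3.75P, i.e. P = 120.8, Q = 1844.
ΔQ = 1844 - 1913 = -69.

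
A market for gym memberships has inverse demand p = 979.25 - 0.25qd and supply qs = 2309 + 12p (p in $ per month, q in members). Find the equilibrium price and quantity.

Solving each curve for q: qd = 3917 - 4p.
Set qd = qs: 3917 - 4p = 2309 + 12p, so 1608 = 16p and p* = 100.5.
Plugging p* into demand: q* = 3917 - 4(100.5) = 3515.

p* = 100.5, q* = 3515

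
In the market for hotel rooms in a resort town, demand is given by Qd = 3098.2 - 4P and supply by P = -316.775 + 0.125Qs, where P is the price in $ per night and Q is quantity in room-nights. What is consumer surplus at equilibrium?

In direct form, Qs = 2534.2 + 8P.
Set Qd = Qs: 3098.2 - 4P = 2534.2 + 8P, so 564 = 12P and P* = 47.
Substitute back: Q* = 3098.2 - 4(47) = 2910.2.
Demand choke price (Qd = 0): P = 3098.2/4 = 774.55. Consumer surplus = ½ × (774.55 - 47) × 2910.2 = 1058658.005.

Consumer surplus = 1058658.005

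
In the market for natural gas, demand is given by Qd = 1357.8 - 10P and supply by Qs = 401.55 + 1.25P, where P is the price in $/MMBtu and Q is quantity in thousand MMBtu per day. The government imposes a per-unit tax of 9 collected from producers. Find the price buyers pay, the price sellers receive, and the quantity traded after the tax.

With a tax of 9 on producers, they supply based on the net price P_s = P_b - 9, so Qs = 390.3 + 1.25P_b.
Equate demand and the shifted supply: 1357.8 - 10P_b = 390.3 + 1.25P_b, giving 11.25P_b = 967.5, so P_b = 86.
Then P_s = 86 - 9 = 77 and Q = 1357.8 - 10(86) = 497.8.

P_b = 86, P_s = 77, Q = 497.8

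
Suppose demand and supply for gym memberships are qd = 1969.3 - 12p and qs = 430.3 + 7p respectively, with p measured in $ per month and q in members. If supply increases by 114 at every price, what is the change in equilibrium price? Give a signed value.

Δp = -6

At equilibrium qd = qs, so 1969.3 - 12p = 430.3 + 7p; collecting terms, 1539 = 19p and p* = 81.
Substitute back: q* = 1969.3 - 12(81) = 997.3.
After the shift, supply is qs = 544.3 + 7p.
New equilibrium: 1425 = 19p, so p = 75 and q = 1069.3.
Δp = 75 - 81 = -6.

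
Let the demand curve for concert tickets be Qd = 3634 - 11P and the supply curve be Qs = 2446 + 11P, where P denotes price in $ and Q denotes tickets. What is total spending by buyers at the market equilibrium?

Total spending by buyers = 164160

At equilibrium Qd = Qs, so 3634 - 11P = 2446 + 11P; collecting terms, 1188 = 22P and P* = 54.
Substitute back: Q* = 3634 - 11(54) = 3040.
Total spending by buyers = P* × Q* = 54 × 3040 = 164160.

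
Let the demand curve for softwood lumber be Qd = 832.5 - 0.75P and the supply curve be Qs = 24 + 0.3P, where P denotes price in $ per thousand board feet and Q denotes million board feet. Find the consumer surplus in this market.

Consumer surplus = 43350

At equilibrium Qd = Qs, so 832.5 - 0.75P = 24 + 0.3P; collecting terms, 808.5 = 1.05P and P* = 770.
Then Q* = 832.5 - 0.75(770) = 255.
Demand choke price (Qd = 0): P = 832.5/0.75 = 1110. Consumer surplus = ½ × (1110 - 770) × 255 = 43350.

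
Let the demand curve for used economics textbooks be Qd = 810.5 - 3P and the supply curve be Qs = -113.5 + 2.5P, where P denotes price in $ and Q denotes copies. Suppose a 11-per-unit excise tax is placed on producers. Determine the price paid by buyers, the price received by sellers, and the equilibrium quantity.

P_b = 173, P_s = 162, Q = 291.5

Producers keep P_s = P_b - 11 per unit, so supply in terms of the buyer price is Qs = -141 + 2.5P_b.
Market clearing requires 810.5 - 3P_b = -141 + 2.5P_b; hence 951.5 = 5.5P_b and P_b = 173.
So P_s = 162 and the quantity traded is Q = 810.5 - 3(173) = 291.5.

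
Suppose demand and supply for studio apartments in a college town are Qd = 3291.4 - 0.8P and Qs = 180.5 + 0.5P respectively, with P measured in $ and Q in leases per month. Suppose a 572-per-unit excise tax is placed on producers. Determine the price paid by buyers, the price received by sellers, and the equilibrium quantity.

P_b = 2613, P_s = 2041, Q = 1201

The tax drives a wedge P_b - P_s = 572. Substituting P_s = P_b - 572 into supply: Qs = -105.5 + 0.5P_b.
Equate demand and the shifted supply: 3291.4 - 0.8P_b = -105.5 + 0.5P_b, giving 1.3P_b = 3396.9, so P_b = 2613.
So P_s = 2041 and the quantity traded is Q = 3291.4 - 0.8(2613) = 1201.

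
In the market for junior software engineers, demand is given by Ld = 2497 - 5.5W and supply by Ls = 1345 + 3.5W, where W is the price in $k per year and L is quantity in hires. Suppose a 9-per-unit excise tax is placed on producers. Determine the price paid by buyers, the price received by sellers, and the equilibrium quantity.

W_b = 131.5, W_s = 122.5, L = 1773.75

The tax drives a wedge W_b - W_s = 9. Substituting W_s = W_b - 9 into supply: Ls = 1313.5 + 3.5W_b.
Equate demand and the shifted supply: 2497 - 5.5W_b = 1313.5 + 3.5W_b, giving 9W_b = 1183.5, so W_b = 131.5.
So W_s = 122.5 and the quantity traded is L = 2497 - 5.5(131.5) = 1773.75.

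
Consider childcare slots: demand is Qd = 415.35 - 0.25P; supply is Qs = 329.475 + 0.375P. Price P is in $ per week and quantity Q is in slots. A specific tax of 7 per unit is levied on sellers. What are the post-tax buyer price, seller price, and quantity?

P_b = 141.6, P_s = 134.6, Q = 379.95

With a tax of 7 on sellers, they supply based on the net price P_s = P_b - 7, so Qs = 326.85 + 0.375P_b.
Equate demand and the shifted supply: 415.35 - 0.25P_b = 326.85 + 0.375P_b, giving 0.625P_b = 88.5, so P_b = 141.6.
Then P_s = 141.6 - 7 = 134.6 and Q = 415.35 - 0.25(141.6) = 379.95.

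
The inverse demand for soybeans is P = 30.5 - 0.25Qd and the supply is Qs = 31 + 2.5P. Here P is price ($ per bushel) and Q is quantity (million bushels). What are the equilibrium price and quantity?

P* = 14, Q* = 66

Rewriting in direct form: Qd = 122 - 4P.
The market clears where 122 - 4P = 31 + 2.5P. Rearranging, 6.5P = 91, hence P* = 14.
From the demand curve, Q* = 122 - 4(14) = 66.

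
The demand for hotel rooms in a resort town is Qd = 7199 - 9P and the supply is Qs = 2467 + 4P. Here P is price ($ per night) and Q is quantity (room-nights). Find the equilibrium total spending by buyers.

At equilibrium Qd = Qs, so 7199 - 9P = 2467 + 4P; collecting terms, 4732 = 13P and P* = 364.
From the demand curve, Q* = 7199 - 9(364) = 3923.
Total spending by buyers = P* × Q* = 364 × 3923 = 1427972.

Total spending by buyers = 1427972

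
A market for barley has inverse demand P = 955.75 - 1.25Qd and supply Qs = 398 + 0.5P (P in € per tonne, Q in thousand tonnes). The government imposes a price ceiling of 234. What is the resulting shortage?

Rewriting in direct form: Qd = 764.6 - 0.8P.
At P = 234: Qd = 577.4 and Qs = 515.
Shortage = Qd - Qs = 577.4 - 515 = 62.4.

Shortage = 62.4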